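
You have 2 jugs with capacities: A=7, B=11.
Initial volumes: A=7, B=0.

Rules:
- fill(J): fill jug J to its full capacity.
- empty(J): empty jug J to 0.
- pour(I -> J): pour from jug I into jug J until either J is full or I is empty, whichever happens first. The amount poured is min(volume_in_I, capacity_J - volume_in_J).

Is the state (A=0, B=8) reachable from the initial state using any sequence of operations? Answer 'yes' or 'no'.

BFS from (A=7, B=0):
  1. empty(A) -> (A=0 B=0)
  2. fill(B) -> (A=0 B=11)
  3. pour(B -> A) -> (A=7 B=4)
  4. empty(A) -> (A=0 B=4)
  5. pour(B -> A) -> (A=4 B=0)
  6. fill(B) -> (A=4 B=11)
  7. pour(B -> A) -> (A=7 B=8)
  8. empty(A) -> (A=0 B=8)
Target reached → yes.

Answer: yes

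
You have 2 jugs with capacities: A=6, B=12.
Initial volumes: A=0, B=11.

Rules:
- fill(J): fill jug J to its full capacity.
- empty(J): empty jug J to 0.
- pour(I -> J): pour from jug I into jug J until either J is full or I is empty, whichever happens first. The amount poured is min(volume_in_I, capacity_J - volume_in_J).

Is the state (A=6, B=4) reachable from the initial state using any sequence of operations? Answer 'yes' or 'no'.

Answer: no

Derivation:
BFS explored all 12 reachable states.
Reachable set includes: (0,0), (0,5), (0,6), (0,11), (0,12), (5,0), (5,12), (6,0), (6,5), (6,6), (6,11), (6,12)
Target (A=6, B=4) not in reachable set → no.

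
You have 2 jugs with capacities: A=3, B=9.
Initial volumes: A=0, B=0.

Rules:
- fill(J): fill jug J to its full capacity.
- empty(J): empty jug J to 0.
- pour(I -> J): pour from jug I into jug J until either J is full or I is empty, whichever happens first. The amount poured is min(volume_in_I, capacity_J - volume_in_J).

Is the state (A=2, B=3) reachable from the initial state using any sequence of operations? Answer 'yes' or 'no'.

Answer: no

Derivation:
BFS explored all 8 reachable states.
Reachable set includes: (0,0), (0,3), (0,6), (0,9), (3,0), (3,3), (3,6), (3,9)
Target (A=2, B=3) not in reachable set → no.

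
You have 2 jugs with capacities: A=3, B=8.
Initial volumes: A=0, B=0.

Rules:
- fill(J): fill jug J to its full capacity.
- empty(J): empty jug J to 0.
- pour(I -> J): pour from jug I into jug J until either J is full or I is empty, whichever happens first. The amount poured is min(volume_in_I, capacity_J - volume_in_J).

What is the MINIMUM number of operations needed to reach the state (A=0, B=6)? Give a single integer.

BFS from (A=0, B=0). One shortest path:
  1. fill(A) -> (A=3 B=0)
  2. pour(A -> B) -> (A=0 B=3)
  3. fill(A) -> (A=3 B=3)
  4. pour(A -> B) -> (A=0 B=6)
Reached target in 4 moves.

Answer: 4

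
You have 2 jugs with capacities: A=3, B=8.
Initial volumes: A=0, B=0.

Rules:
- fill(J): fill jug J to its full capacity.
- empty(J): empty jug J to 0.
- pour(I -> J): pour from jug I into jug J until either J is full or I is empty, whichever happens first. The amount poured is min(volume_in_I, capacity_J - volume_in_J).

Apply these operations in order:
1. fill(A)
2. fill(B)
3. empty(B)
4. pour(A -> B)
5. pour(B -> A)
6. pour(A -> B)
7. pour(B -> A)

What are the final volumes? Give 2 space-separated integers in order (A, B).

Step 1: fill(A) -> (A=3 B=0)
Step 2: fill(B) -> (A=3 B=8)
Step 3: empty(B) -> (A=3 B=0)
Step 4: pour(A -> B) -> (A=0 B=3)
Step 5: pour(B -> A) -> (A=3 B=0)
Step 6: pour(A -> B) -> (A=0 B=3)
Step 7: pour(B -> A) -> (A=3 B=0)

Answer: 3 0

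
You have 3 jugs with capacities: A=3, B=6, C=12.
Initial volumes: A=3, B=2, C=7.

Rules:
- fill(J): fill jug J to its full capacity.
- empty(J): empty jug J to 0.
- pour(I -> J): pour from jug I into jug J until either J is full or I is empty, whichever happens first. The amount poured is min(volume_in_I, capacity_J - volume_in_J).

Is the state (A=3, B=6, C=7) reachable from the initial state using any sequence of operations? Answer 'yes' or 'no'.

Answer: yes

Derivation:
BFS from (A=3, B=2, C=7):
  1. fill(B) -> (A=3 B=6 C=7)
Target reached → yes.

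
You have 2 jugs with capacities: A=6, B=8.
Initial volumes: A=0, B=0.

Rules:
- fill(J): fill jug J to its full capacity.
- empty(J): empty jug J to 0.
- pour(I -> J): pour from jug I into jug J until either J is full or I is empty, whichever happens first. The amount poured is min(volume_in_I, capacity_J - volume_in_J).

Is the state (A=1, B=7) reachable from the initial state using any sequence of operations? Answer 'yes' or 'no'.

Answer: no

Derivation:
BFS explored all 14 reachable states.
Reachable set includes: (0,0), (0,2), (0,4), (0,6), (0,8), (2,0), (2,8), (4,0), (4,8), (6,0), (6,2), (6,4) ...
Target (A=1, B=7) not in reachable set → no.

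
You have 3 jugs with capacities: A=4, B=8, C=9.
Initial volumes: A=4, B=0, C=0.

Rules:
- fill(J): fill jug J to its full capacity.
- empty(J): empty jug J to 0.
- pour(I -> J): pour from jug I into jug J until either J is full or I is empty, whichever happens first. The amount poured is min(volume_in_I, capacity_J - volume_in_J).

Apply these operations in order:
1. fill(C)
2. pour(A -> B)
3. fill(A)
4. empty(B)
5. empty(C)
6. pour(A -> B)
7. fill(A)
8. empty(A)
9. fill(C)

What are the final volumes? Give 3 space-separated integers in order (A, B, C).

Step 1: fill(C) -> (A=4 B=0 C=9)
Step 2: pour(A -> B) -> (A=0 B=4 C=9)
Step 3: fill(A) -> (A=4 B=4 C=9)
Step 4: empty(B) -> (A=4 B=0 C=9)
Step 5: empty(C) -> (A=4 B=0 C=0)
Step 6: pour(A -> B) -> (A=0 B=4 C=0)
Step 7: fill(A) -> (A=4 B=4 C=0)
Step 8: empty(A) -> (A=0 B=4 C=0)
Step 9: fill(C) -> (A=0 B=4 C=9)

Answer: 0 4 9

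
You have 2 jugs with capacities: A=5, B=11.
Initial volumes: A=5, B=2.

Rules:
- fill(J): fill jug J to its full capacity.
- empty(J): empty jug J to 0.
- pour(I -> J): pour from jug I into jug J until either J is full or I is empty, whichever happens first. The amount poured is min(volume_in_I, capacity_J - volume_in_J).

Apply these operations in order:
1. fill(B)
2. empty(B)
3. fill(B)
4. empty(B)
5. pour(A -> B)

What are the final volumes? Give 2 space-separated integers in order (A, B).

Answer: 0 5

Derivation:
Step 1: fill(B) -> (A=5 B=11)
Step 2: empty(B) -> (A=5 B=0)
Step 3: fill(B) -> (A=5 B=11)
Step 4: empty(B) -> (A=5 B=0)
Step 5: pour(A -> B) -> (A=0 B=5)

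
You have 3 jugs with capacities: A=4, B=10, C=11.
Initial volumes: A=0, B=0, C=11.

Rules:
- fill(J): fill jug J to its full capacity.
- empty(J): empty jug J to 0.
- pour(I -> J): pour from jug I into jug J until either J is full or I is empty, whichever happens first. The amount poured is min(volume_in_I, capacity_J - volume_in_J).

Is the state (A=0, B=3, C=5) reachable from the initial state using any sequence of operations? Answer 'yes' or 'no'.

Answer: yes

Derivation:
BFS from (A=0, B=0, C=11):
  1. pour(C -> A) -> (A=4 B=0 C=7)
  2. empty(A) -> (A=0 B=0 C=7)
  3. pour(C -> A) -> (A=4 B=0 C=3)
  4. pour(A -> B) -> (A=0 B=4 C=3)
  5. pour(C -> A) -> (A=3 B=4 C=0)
  6. fill(C) -> (A=3 B=4 C=11)
  7. pour(C -> B) -> (A=3 B=10 C=5)
  8. empty(B) -> (A=3 B=0 C=5)
  9. pour(A -> B) -> (A=0 B=3 C=5)
Target reached → yes.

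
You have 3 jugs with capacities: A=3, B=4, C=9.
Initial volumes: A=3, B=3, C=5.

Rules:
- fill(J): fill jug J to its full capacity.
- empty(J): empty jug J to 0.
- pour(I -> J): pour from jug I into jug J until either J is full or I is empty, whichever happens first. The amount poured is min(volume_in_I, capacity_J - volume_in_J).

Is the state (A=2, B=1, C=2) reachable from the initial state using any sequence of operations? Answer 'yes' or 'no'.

BFS explored all 152 reachable states.
Reachable set includes: (0,0,0), (0,0,1), (0,0,2), (0,0,3), (0,0,4), (0,0,5), (0,0,6), (0,0,7), (0,0,8), (0,0,9), (0,1,0), (0,1,1) ...
Target (A=2, B=1, C=2) not in reachable set → no.

Answer: no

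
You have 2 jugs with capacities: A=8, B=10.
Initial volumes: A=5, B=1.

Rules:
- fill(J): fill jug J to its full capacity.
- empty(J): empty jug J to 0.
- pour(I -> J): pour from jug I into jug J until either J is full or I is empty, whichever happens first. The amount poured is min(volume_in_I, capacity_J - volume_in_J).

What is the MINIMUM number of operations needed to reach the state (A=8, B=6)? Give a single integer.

BFS from (A=5, B=1). One shortest path:
  1. pour(A -> B) -> (A=0 B=6)
  2. fill(A) -> (A=8 B=6)
Reached target in 2 moves.

Answer: 2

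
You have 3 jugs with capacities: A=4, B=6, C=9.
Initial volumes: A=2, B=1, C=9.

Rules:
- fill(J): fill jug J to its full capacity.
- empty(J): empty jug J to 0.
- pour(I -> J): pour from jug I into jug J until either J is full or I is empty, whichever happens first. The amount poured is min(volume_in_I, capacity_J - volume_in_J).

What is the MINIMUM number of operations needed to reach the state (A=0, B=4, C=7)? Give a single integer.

BFS from (A=2, B=1, C=9). One shortest path:
  1. empty(B) -> (A=2 B=0 C=9)
  2. pour(C -> A) -> (A=4 B=0 C=7)
  3. pour(A -> B) -> (A=0 B=4 C=7)
Reached target in 3 moves.

Answer: 3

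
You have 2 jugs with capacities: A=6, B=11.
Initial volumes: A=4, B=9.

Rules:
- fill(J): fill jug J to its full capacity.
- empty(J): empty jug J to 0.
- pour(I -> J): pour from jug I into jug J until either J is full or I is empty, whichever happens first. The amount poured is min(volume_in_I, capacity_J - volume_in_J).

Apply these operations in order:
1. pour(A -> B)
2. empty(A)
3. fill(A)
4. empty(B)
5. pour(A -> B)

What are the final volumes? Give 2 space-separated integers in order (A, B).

Answer: 0 6

Derivation:
Step 1: pour(A -> B) -> (A=2 B=11)
Step 2: empty(A) -> (A=0 B=11)
Step 3: fill(A) -> (A=6 B=11)
Step 4: empty(B) -> (A=6 B=0)
Step 5: pour(A -> B) -> (A=0 B=6)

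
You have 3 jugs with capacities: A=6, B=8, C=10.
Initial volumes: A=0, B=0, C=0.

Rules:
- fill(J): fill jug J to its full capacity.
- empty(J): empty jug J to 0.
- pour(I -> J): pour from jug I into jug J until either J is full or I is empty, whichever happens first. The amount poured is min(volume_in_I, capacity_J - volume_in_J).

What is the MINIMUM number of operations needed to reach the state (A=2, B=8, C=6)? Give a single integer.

BFS from (A=0, B=0, C=0). One shortest path:
  1. fill(B) -> (A=0 B=8 C=0)
  2. pour(B -> A) -> (A=6 B=2 C=0)
  3. pour(A -> C) -> (A=0 B=2 C=6)
  4. pour(B -> A) -> (A=2 B=0 C=6)
  5. fill(B) -> (A=2 B=8 C=6)
Reached target in 5 moves.

Answer: 5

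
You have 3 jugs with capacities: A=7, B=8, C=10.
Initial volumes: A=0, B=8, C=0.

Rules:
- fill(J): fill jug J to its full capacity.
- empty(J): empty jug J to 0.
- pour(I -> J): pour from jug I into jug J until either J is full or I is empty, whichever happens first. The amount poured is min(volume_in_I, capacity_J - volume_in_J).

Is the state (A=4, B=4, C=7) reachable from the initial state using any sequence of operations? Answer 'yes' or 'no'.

BFS explored all 414 reachable states.
Reachable set includes: (0,0,0), (0,0,1), (0,0,2), (0,0,3), (0,0,4), (0,0,5), (0,0,6), (0,0,7), (0,0,8), (0,0,9), (0,0,10), (0,1,0) ...
Target (A=4, B=4, C=7) not in reachable set → no.

Answer: no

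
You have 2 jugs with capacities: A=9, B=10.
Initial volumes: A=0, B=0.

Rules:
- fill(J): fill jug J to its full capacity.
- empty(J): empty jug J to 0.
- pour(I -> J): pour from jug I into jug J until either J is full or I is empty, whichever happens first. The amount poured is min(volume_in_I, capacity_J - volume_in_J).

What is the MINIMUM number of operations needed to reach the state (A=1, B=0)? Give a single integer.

BFS from (A=0, B=0). One shortest path:
  1. fill(B) -> (A=0 B=10)
  2. pour(B -> A) -> (A=9 B=1)
  3. empty(A) -> (A=0 B=1)
  4. pour(B -> A) -> (A=1 B=0)
Reached target in 4 moves.

Answer: 4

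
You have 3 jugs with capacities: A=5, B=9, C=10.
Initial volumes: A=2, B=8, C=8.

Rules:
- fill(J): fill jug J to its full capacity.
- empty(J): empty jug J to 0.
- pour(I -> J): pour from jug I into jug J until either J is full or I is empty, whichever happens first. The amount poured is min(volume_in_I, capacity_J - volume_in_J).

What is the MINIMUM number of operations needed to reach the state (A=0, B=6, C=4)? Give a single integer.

BFS from (A=2, B=8, C=8). One shortest path:
  1. fill(C) -> (A=2 B=8 C=10)
  2. pour(C -> A) -> (A=5 B=8 C=7)
  3. pour(A -> B) -> (A=4 B=9 C=7)
  4. pour(B -> C) -> (A=4 B=6 C=10)
  5. empty(C) -> (A=4 B=6 C=0)
  6. pour(A -> C) -> (A=0 B=6 C=4)
Reached target in 6 moves.

Answer: 6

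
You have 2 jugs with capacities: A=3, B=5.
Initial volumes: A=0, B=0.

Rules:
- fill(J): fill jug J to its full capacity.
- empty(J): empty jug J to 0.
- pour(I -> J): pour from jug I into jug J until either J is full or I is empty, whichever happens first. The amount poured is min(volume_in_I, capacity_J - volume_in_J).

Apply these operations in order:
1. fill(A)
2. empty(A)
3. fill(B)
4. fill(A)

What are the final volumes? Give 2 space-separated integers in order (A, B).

Answer: 3 5

Derivation:
Step 1: fill(A) -> (A=3 B=0)
Step 2: empty(A) -> (A=0 B=0)
Step 3: fill(B) -> (A=0 B=5)
Step 4: fill(A) -> (A=3 B=5)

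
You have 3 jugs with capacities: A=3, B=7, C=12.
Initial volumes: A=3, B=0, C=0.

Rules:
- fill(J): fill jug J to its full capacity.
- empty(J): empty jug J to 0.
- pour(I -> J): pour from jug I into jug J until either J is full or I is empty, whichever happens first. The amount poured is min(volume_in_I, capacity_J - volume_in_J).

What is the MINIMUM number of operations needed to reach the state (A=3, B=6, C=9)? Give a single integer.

BFS from (A=3, B=0, C=0). One shortest path:
  1. fill(C) -> (A=3 B=0 C=12)
  2. pour(A -> B) -> (A=0 B=3 C=12)
  3. fill(A) -> (A=3 B=3 C=12)
  4. pour(A -> B) -> (A=0 B=6 C=12)
  5. pour(C -> A) -> (A=3 B=6 C=9)
Reached target in 5 moves.

Answer: 5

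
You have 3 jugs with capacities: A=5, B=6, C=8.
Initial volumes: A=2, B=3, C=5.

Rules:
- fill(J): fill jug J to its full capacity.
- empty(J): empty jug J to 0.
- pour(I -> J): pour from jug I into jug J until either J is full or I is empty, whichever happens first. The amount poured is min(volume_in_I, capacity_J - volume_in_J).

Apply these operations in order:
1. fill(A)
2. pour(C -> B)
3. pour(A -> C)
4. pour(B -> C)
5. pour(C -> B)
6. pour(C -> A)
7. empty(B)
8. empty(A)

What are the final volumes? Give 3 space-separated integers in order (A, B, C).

Answer: 0 0 2

Derivation:
Step 1: fill(A) -> (A=5 B=3 C=5)
Step 2: pour(C -> B) -> (A=5 B=6 C=2)
Step 3: pour(A -> C) -> (A=0 B=6 C=7)
Step 4: pour(B -> C) -> (A=0 B=5 C=8)
Step 5: pour(C -> B) -> (A=0 B=6 C=7)
Step 6: pour(C -> A) -> (A=5 B=6 C=2)
Step 7: empty(B) -> (A=5 B=0 C=2)
Step 8: empty(A) -> (A=0 B=0 C=2)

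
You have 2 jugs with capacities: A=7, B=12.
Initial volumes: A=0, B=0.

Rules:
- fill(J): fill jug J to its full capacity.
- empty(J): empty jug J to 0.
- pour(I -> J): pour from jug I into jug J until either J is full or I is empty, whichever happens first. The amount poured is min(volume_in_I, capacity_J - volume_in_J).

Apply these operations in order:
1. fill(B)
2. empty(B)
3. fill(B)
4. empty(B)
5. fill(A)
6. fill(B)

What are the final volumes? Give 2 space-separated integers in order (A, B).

Step 1: fill(B) -> (A=0 B=12)
Step 2: empty(B) -> (A=0 B=0)
Step 3: fill(B) -> (A=0 B=12)
Step 4: empty(B) -> (A=0 B=0)
Step 5: fill(A) -> (A=7 B=0)
Step 6: fill(B) -> (A=7 B=12)

Answer: 7 12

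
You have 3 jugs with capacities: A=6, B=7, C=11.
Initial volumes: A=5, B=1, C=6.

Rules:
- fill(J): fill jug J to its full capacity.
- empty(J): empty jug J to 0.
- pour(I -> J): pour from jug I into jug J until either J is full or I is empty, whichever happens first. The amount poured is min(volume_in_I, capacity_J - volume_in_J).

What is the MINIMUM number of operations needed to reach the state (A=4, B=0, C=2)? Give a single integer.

BFS from (A=5, B=1, C=6). One shortest path:
  1. empty(B) -> (A=5 B=0 C=6)
  2. pour(A -> B) -> (A=0 B=5 C=6)
  3. fill(A) -> (A=6 B=5 C=6)
  4. pour(A -> B) -> (A=4 B=7 C=6)
  5. pour(B -> C) -> (A=4 B=2 C=11)
  6. empty(C) -> (A=4 B=2 C=0)
  7. pour(B -> C) -> (A=4 B=0 C=2)
Reached target in 7 moves.

Answer: 7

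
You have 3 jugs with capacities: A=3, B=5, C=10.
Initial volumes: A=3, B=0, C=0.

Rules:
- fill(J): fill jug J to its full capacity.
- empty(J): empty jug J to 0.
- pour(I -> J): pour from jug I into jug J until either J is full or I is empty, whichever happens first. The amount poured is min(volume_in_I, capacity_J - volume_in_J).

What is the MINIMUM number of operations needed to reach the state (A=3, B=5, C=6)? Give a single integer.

BFS from (A=3, B=0, C=0). One shortest path:
  1. fill(B) -> (A=3 B=5 C=0)
  2. pour(A -> C) -> (A=0 B=5 C=3)
  3. fill(A) -> (A=3 B=5 C=3)
  4. pour(A -> C) -> (A=0 B=5 C=6)
  5. fill(A) -> (A=3 B=5 C=6)
Reached target in 5 moves.

Answer: 5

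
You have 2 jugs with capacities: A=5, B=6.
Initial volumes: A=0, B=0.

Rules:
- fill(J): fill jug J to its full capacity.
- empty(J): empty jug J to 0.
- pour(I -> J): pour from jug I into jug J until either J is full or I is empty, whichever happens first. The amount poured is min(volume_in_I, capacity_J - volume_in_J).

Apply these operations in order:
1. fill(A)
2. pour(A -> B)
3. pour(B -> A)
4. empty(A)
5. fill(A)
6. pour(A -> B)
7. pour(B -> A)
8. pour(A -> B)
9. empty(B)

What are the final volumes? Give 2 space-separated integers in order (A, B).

Answer: 0 0

Derivation:
Step 1: fill(A) -> (A=5 B=0)
Step 2: pour(A -> B) -> (A=0 B=5)
Step 3: pour(B -> A) -> (A=5 B=0)
Step 4: empty(A) -> (A=0 B=0)
Step 5: fill(A) -> (A=5 B=0)
Step 6: pour(A -> B) -> (A=0 B=5)
Step 7: pour(B -> A) -> (A=5 B=0)
Step 8: pour(A -> B) -> (A=0 B=5)
Step 9: empty(B) -> (A=0 B=0)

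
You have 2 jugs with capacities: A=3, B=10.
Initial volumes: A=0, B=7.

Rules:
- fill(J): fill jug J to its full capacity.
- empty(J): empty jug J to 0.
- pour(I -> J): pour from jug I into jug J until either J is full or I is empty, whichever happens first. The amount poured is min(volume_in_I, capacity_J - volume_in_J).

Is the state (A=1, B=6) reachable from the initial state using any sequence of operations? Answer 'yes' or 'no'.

Answer: no

Derivation:
BFS explored all 26 reachable states.
Reachable set includes: (0,0), (0,1), (0,2), (0,3), (0,4), (0,5), (0,6), (0,7), (0,8), (0,9), (0,10), (1,0) ...
Target (A=1, B=6) not in reachable set → no.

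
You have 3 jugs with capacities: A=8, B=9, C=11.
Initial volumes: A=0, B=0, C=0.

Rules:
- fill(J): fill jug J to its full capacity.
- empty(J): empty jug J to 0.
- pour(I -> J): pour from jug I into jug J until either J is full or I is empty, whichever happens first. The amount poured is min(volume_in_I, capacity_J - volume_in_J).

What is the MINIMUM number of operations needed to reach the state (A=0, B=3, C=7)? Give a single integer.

BFS from (A=0, B=0, C=0). One shortest path:
  1. fill(A) -> (A=8 B=0 C=0)
  2. fill(C) -> (A=8 B=0 C=11)
  3. pour(A -> B) -> (A=0 B=8 C=11)
  4. pour(C -> A) -> (A=8 B=8 C=3)
  5. pour(A -> B) -> (A=7 B=9 C=3)
  6. empty(B) -> (A=7 B=0 C=3)
  7. pour(C -> B) -> (A=7 B=3 C=0)
  8. pour(A -> C) -> (A=0 B=3 C=7)
Reached target in 8 moves.

Answer: 8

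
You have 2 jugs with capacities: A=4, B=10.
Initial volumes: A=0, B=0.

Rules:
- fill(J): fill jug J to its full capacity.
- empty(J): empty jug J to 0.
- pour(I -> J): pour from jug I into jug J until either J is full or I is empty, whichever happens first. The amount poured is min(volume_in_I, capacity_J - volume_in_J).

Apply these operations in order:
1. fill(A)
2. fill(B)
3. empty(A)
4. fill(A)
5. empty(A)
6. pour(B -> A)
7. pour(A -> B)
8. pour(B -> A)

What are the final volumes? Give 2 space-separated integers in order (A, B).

Step 1: fill(A) -> (A=4 B=0)
Step 2: fill(B) -> (A=4 B=10)
Step 3: empty(A) -> (A=0 B=10)
Step 4: fill(A) -> (A=4 B=10)
Step 5: empty(A) -> (A=0 B=10)
Step 6: pour(B -> A) -> (A=4 B=6)
Step 7: pour(A -> B) -> (A=0 B=10)
Step 8: pour(B -> A) -> (A=4 B=6)

Answer: 4 6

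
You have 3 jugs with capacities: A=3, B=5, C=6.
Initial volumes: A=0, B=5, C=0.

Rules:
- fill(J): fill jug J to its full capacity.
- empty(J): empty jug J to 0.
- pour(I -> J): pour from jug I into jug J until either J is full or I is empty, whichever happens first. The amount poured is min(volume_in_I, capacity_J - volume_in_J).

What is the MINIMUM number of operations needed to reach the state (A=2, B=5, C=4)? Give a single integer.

BFS from (A=0, B=5, C=0). One shortest path:
  1. fill(A) -> (A=3 B=5 C=0)
  2. pour(B -> C) -> (A=3 B=0 C=5)
  3. pour(A -> B) -> (A=0 B=3 C=5)
  4. fill(A) -> (A=3 B=3 C=5)
  5. pour(A -> C) -> (A=2 B=3 C=6)
  6. pour(C -> B) -> (A=2 B=5 C=4)
Reached target in 6 moves.

Answer: 6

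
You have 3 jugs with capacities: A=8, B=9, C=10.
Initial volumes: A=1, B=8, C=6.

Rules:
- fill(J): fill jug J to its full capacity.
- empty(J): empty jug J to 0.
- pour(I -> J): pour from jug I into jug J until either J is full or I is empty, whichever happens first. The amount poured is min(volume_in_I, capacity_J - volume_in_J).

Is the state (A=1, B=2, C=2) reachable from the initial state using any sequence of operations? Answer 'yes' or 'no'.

BFS explored all 487 reachable states.
Reachable set includes: (0,0,0), (0,0,1), (0,0,2), (0,0,3), (0,0,4), (0,0,5), (0,0,6), (0,0,7), (0,0,8), (0,0,9), (0,0,10), (0,1,0) ...
Target (A=1, B=2, C=2) not in reachable set → no.

Answer: no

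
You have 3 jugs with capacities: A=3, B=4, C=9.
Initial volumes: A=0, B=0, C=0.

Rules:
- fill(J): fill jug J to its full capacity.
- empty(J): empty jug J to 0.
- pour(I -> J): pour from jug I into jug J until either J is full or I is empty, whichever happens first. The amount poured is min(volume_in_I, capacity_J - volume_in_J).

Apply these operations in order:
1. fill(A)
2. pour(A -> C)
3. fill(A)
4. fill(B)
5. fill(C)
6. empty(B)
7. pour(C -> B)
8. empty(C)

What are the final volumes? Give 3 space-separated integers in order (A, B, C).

Step 1: fill(A) -> (A=3 B=0 C=0)
Step 2: pour(A -> C) -> (A=0 B=0 C=3)
Step 3: fill(A) -> (A=3 B=0 C=3)
Step 4: fill(B) -> (A=3 B=4 C=3)
Step 5: fill(C) -> (A=3 B=4 C=9)
Step 6: empty(B) -> (A=3 B=0 C=9)
Step 7: pour(C -> B) -> (A=3 B=4 C=5)
Step 8: empty(C) -> (A=3 B=4 C=0)

Answer: 3 4 0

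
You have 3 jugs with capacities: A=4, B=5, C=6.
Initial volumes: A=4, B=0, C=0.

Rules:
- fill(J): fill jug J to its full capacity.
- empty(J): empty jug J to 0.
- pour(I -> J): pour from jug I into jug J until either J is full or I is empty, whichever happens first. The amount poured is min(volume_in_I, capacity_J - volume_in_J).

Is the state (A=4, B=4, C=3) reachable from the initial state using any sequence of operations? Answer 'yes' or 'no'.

Answer: yes

Derivation:
BFS from (A=4, B=0, C=0):
  1. fill(C) -> (A=4 B=0 C=6)
  2. pour(C -> B) -> (A=4 B=5 C=1)
  3. empty(B) -> (A=4 B=0 C=1)
  4. pour(A -> B) -> (A=0 B=4 C=1)
  5. pour(C -> A) -> (A=1 B=4 C=0)
  6. fill(C) -> (A=1 B=4 C=6)
  7. pour(C -> A) -> (A=4 B=4 C=3)
Target reached → yes.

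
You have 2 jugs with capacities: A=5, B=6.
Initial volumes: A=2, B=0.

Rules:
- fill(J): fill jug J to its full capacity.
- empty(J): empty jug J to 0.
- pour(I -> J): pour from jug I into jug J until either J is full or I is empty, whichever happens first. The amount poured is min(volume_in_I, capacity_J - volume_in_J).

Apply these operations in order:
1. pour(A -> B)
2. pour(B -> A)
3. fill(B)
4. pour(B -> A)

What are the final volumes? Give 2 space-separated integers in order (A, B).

Step 1: pour(A -> B) -> (A=0 B=2)
Step 2: pour(B -> A) -> (A=2 B=0)
Step 3: fill(B) -> (A=2 B=6)
Step 4: pour(B -> A) -> (A=5 B=3)

Answer: 5 3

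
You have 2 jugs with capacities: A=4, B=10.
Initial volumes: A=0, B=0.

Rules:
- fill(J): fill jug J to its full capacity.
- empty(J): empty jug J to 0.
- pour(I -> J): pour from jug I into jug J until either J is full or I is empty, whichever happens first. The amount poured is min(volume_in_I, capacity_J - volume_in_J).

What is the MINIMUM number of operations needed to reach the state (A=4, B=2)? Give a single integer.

BFS from (A=0, B=0). One shortest path:
  1. fill(B) -> (A=0 B=10)
  2. pour(B -> A) -> (A=4 B=6)
  3. empty(A) -> (A=0 B=6)
  4. pour(B -> A) -> (A=4 B=2)
Reached target in 4 moves.

Answer: 4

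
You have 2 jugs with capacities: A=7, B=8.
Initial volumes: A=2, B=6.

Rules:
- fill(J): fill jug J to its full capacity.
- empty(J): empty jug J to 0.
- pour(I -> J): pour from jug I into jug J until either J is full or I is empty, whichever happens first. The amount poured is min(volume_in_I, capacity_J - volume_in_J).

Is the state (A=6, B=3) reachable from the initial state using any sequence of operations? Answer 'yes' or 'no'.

BFS explored all 31 reachable states.
Reachable set includes: (0,0), (0,1), (0,2), (0,3), (0,4), (0,5), (0,6), (0,7), (0,8), (1,0), (1,8), (2,0) ...
Target (A=6, B=3) not in reachable set → no.

Answer: no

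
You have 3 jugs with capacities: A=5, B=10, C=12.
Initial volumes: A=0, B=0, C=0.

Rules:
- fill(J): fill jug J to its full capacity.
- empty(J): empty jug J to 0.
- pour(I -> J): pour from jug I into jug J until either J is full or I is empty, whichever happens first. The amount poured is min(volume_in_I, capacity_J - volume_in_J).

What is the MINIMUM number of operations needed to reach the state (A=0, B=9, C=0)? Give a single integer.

Answer: 8

Derivation:
BFS from (A=0, B=0, C=0). One shortest path:
  1. fill(C) -> (A=0 B=0 C=12)
  2. pour(C -> A) -> (A=5 B=0 C=7)
  3. empty(A) -> (A=0 B=0 C=7)
  4. pour(C -> B) -> (A=0 B=7 C=0)
  5. fill(C) -> (A=0 B=7 C=12)
  6. pour(C -> B) -> (A=0 B=10 C=9)
  7. empty(B) -> (A=0 B=0 C=9)
  8. pour(C -> B) -> (A=0 B=9 C=0)
Reached target in 8 moves.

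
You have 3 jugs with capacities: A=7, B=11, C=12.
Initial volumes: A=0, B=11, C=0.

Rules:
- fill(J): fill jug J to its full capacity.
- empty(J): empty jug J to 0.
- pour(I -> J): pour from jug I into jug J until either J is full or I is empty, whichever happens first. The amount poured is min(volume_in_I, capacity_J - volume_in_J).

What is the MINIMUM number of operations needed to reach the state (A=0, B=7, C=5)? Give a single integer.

Answer: 4

Derivation:
BFS from (A=0, B=11, C=0). One shortest path:
  1. empty(B) -> (A=0 B=0 C=0)
  2. fill(C) -> (A=0 B=0 C=12)
  3. pour(C -> A) -> (A=7 B=0 C=5)
  4. pour(A -> B) -> (A=0 B=7 C=5)
Reached target in 4 moves.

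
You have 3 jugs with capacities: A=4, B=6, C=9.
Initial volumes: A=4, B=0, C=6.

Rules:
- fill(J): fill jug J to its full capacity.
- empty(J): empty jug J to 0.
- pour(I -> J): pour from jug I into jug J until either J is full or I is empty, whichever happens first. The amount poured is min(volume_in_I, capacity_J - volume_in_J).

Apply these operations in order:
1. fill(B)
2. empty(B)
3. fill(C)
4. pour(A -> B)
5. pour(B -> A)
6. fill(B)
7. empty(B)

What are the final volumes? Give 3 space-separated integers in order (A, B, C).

Step 1: fill(B) -> (A=4 B=6 C=6)
Step 2: empty(B) -> (A=4 B=0 C=6)
Step 3: fill(C) -> (A=4 B=0 C=9)
Step 4: pour(A -> B) -> (A=0 B=4 C=9)
Step 5: pour(B -> A) -> (A=4 B=0 C=9)
Step 6: fill(B) -> (A=4 B=6 C=9)
Step 7: empty(B) -> (A=4 B=0 C=9)

Answer: 4 0 9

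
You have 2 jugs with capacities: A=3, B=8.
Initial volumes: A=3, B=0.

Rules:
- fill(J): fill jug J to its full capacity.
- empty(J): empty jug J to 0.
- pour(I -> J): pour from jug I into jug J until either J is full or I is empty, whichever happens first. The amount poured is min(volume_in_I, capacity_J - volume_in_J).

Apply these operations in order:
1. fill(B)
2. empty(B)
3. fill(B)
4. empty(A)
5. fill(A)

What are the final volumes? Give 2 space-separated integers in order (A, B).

Step 1: fill(B) -> (A=3 B=8)
Step 2: empty(B) -> (A=3 B=0)
Step 3: fill(B) -> (A=3 B=8)
Step 4: empty(A) -> (A=0 B=8)
Step 5: fill(A) -> (A=3 B=8)

Answer: 3 8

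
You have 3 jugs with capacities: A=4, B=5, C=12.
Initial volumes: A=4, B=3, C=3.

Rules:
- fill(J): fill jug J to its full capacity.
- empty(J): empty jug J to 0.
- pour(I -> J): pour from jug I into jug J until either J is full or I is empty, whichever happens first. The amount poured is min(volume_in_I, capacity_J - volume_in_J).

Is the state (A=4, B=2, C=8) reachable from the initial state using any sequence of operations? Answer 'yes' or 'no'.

Answer: yes

Derivation:
BFS from (A=4, B=3, C=3):
  1. pour(A -> B) -> (A=2 B=5 C=3)
  2. pour(B -> C) -> (A=2 B=0 C=8)
  3. pour(A -> B) -> (A=0 B=2 C=8)
  4. fill(A) -> (A=4 B=2 C=8)
Target reached → yes.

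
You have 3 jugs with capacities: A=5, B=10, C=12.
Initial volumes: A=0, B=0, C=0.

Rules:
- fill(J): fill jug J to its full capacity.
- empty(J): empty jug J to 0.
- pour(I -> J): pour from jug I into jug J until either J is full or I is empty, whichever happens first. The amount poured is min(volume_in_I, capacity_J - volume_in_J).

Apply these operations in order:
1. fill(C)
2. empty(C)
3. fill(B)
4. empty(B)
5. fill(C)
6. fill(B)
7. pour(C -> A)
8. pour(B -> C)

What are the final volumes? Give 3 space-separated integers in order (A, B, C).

Step 1: fill(C) -> (A=0 B=0 C=12)
Step 2: empty(C) -> (A=0 B=0 C=0)
Step 3: fill(B) -> (A=0 B=10 C=0)
Step 4: empty(B) -> (A=0 B=0 C=0)
Step 5: fill(C) -> (A=0 B=0 C=12)
Step 6: fill(B) -> (A=0 B=10 C=12)
Step 7: pour(C -> A) -> (A=5 B=10 C=7)
Step 8: pour(B -> C) -> (A=5 B=5 C=12)

Answer: 5 5 12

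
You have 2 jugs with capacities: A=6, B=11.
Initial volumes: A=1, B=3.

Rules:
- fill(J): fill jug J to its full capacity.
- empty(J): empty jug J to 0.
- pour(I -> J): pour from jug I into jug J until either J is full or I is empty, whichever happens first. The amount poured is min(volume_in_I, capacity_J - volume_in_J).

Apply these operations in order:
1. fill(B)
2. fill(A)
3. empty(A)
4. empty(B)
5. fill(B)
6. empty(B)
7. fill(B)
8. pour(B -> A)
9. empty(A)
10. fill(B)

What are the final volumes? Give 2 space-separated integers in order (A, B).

Answer: 0 11

Derivation:
Step 1: fill(B) -> (A=1 B=11)
Step 2: fill(A) -> (A=6 B=11)
Step 3: empty(A) -> (A=0 B=11)
Step 4: empty(B) -> (A=0 B=0)
Step 5: fill(B) -> (A=0 B=11)
Step 6: empty(B) -> (A=0 B=0)
Step 7: fill(B) -> (A=0 B=11)
Step 8: pour(B -> A) -> (A=6 B=5)
Step 9: empty(A) -> (A=0 B=5)
Step 10: fill(B) -> (A=0 B=11)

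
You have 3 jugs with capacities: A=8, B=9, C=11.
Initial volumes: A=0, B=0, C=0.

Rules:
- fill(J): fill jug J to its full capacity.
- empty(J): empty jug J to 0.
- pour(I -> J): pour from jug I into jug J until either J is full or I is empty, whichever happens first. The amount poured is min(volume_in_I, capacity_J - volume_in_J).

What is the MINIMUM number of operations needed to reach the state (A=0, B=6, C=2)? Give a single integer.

BFS from (A=0, B=0, C=0). One shortest path:
  1. fill(A) -> (A=8 B=0 C=0)
  2. fill(B) -> (A=8 B=9 C=0)
  3. pour(B -> C) -> (A=8 B=0 C=9)
  4. pour(A -> C) -> (A=6 B=0 C=11)
  5. pour(C -> B) -> (A=6 B=9 C=2)
  6. empty(B) -> (A=6 B=0 C=2)
  7. pour(A -> B) -> (A=0 B=6 C=2)
Reached target in 7 moves.

Answer: 7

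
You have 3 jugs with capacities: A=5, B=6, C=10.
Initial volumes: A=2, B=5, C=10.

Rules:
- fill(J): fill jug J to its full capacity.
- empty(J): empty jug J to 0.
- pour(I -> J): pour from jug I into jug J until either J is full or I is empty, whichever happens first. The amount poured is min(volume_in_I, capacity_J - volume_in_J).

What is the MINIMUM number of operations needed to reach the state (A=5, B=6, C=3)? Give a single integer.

Answer: 4

Derivation:
BFS from (A=2, B=5, C=10). One shortest path:
  1. fill(A) -> (A=5 B=5 C=10)
  2. pour(C -> B) -> (A=5 B=6 C=9)
  3. empty(B) -> (A=5 B=0 C=9)
  4. pour(C -> B) -> (A=5 B=6 C=3)
Reached target in 4 moves.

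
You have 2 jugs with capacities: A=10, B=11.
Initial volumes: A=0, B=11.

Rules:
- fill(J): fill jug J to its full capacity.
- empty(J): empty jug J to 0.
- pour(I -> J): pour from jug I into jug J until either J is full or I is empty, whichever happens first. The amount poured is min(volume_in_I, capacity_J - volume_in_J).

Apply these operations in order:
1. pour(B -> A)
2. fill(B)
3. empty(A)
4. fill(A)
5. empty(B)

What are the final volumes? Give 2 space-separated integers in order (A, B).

Step 1: pour(B -> A) -> (A=10 B=1)
Step 2: fill(B) -> (A=10 B=11)
Step 3: empty(A) -> (A=0 B=11)
Step 4: fill(A) -> (A=10 B=11)
Step 5: empty(B) -> (A=10 B=0)

Answer: 10 0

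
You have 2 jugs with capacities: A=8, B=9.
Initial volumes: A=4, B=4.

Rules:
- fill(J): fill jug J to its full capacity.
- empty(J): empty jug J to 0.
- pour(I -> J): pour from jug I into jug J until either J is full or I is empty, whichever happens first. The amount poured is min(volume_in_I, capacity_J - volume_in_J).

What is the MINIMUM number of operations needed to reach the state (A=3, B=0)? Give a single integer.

BFS from (A=4, B=4). One shortest path:
  1. fill(A) -> (A=8 B=4)
  2. pour(A -> B) -> (A=3 B=9)
  3. empty(B) -> (A=3 B=0)
Reached target in 3 moves.

Answer: 3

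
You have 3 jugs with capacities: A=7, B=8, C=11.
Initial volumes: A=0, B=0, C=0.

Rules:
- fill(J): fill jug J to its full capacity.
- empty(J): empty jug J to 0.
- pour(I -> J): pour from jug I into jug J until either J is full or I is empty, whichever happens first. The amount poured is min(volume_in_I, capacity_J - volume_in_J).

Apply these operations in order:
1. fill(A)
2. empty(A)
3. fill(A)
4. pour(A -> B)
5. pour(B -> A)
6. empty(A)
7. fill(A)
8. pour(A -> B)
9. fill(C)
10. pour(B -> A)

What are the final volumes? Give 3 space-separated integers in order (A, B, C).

Step 1: fill(A) -> (A=7 B=0 C=0)
Step 2: empty(A) -> (A=0 B=0 C=0)
Step 3: fill(A) -> (A=7 B=0 C=0)
Step 4: pour(A -> B) -> (A=0 B=7 C=0)
Step 5: pour(B -> A) -> (A=7 B=0 C=0)
Step 6: empty(A) -> (A=0 B=0 C=0)
Step 7: fill(A) -> (A=7 B=0 C=0)
Step 8: pour(A -> B) -> (A=0 B=7 C=0)
Step 9: fill(C) -> (A=0 B=7 C=11)
Step 10: pour(B -> A) -> (A=7 B=0 C=11)

Answer: 7 0 11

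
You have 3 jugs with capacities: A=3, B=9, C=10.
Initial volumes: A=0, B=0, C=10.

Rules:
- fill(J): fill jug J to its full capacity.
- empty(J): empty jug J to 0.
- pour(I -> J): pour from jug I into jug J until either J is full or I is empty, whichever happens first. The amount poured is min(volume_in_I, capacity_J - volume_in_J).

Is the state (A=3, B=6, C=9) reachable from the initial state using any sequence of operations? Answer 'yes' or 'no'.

Answer: yes

Derivation:
BFS from (A=0, B=0, C=10):
  1. fill(B) -> (A=0 B=9 C=10)
  2. empty(C) -> (A=0 B=9 C=0)
  3. pour(B -> C) -> (A=0 B=0 C=9)
  4. fill(B) -> (A=0 B=9 C=9)
  5. pour(B -> A) -> (A=3 B=6 C=9)
Target reached → yes.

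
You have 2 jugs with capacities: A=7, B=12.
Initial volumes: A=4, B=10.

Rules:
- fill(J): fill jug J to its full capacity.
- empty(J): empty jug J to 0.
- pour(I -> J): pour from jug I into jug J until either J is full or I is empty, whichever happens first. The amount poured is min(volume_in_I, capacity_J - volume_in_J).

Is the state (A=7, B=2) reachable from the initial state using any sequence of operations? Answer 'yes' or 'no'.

Answer: yes

Derivation:
BFS from (A=4, B=10):
  1. fill(B) -> (A=4 B=12)
  2. pour(B -> A) -> (A=7 B=9)
  3. empty(A) -> (A=0 B=9)
  4. pour(B -> A) -> (A=7 B=2)
Target reached → yes.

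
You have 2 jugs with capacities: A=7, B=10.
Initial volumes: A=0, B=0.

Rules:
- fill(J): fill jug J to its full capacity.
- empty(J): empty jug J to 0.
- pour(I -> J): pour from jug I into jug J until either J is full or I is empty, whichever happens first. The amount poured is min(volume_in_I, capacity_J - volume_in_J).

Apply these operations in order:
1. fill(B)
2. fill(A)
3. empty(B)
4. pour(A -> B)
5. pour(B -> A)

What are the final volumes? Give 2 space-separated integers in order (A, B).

Step 1: fill(B) -> (A=0 B=10)
Step 2: fill(A) -> (A=7 B=10)
Step 3: empty(B) -> (A=7 B=0)
Step 4: pour(A -> B) -> (A=0 B=7)
Step 5: pour(B -> A) -> (A=7 B=0)

Answer: 7 0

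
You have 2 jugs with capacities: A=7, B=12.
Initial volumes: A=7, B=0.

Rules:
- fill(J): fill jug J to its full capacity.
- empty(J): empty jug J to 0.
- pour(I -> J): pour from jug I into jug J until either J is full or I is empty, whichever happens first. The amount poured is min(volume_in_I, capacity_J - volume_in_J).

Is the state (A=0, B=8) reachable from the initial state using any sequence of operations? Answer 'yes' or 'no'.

BFS from (A=7, B=0):
  1. empty(A) -> (A=0 B=0)
  2. fill(B) -> (A=0 B=12)
  3. pour(B -> A) -> (A=7 B=5)
  4. empty(A) -> (A=0 B=5)
  5. pour(B -> A) -> (A=5 B=0)
  6. fill(B) -> (A=5 B=12)
  7. pour(B -> A) -> (A=7 B=10)
  8. empty(A) -> (A=0 B=10)
  9. pour(B -> A) -> (A=7 B=3)
  10. empty(A) -> (A=0 B=3)
  11. pour(B -> A) -> (A=3 B=0)
  12. fill(B) -> (A=3 B=12)
  13. pour(B -> A) -> (A=7 B=8)
  14. empty(A) -> (A=0 B=8)
Target reached → yes.

Answer: yes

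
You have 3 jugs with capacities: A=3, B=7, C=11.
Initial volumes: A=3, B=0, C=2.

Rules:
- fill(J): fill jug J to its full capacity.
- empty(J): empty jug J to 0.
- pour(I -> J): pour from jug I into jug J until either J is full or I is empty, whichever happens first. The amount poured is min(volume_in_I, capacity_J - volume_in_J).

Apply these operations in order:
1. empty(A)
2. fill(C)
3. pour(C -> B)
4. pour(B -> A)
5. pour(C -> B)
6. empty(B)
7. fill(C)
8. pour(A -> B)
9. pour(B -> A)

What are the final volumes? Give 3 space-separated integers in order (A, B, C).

Step 1: empty(A) -> (A=0 B=0 C=2)
Step 2: fill(C) -> (A=0 B=0 C=11)
Step 3: pour(C -> B) -> (A=0 B=7 C=4)
Step 4: pour(B -> A) -> (A=3 B=4 C=4)
Step 5: pour(C -> B) -> (A=3 B=7 C=1)
Step 6: empty(B) -> (A=3 B=0 C=1)
Step 7: fill(C) -> (A=3 B=0 C=11)
Step 8: pour(A -> B) -> (A=0 B=3 C=11)
Step 9: pour(B -> A) -> (A=3 B=0 C=11)

Answer: 3 0 11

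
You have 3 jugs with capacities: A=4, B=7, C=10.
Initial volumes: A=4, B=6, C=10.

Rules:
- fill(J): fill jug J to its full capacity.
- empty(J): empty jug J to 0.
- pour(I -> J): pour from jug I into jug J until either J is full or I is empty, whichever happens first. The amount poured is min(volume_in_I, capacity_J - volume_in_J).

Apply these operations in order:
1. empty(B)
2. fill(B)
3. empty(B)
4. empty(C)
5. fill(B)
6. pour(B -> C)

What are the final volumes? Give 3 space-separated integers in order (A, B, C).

Step 1: empty(B) -> (A=4 B=0 C=10)
Step 2: fill(B) -> (A=4 B=7 C=10)
Step 3: empty(B) -> (A=4 B=0 C=10)
Step 4: empty(C) -> (A=4 B=0 C=0)
Step 5: fill(B) -> (A=4 B=7 C=0)
Step 6: pour(B -> C) -> (A=4 B=0 C=7)

Answer: 4 0 7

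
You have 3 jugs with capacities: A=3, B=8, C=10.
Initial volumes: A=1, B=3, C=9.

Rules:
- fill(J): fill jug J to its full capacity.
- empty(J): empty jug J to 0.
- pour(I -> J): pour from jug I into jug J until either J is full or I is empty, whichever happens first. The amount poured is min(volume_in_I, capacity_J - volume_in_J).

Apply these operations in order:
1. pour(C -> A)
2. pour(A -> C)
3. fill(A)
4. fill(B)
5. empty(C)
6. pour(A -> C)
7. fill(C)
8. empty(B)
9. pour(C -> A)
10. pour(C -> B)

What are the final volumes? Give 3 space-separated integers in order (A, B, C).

Step 1: pour(C -> A) -> (A=3 B=3 C=7)
Step 2: pour(A -> C) -> (A=0 B=3 C=10)
Step 3: fill(A) -> (A=3 B=3 C=10)
Step 4: fill(B) -> (A=3 B=8 C=10)
Step 5: empty(C) -> (A=3 B=8 C=0)
Step 6: pour(A -> C) -> (A=0 B=8 C=3)
Step 7: fill(C) -> (A=0 B=8 C=10)
Step 8: empty(B) -> (A=0 B=0 C=10)
Step 9: pour(C -> A) -> (A=3 B=0 C=7)
Step 10: pour(C -> B) -> (A=3 B=7 C=0)

Answer: 3 7 0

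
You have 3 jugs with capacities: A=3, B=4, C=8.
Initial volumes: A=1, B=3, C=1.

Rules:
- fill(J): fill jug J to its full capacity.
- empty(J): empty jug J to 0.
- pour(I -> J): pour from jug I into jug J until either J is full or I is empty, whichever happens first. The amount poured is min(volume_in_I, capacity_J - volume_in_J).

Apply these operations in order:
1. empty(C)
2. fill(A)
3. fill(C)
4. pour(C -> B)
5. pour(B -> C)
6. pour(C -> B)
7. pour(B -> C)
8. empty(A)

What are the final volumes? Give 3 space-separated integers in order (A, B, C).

Step 1: empty(C) -> (A=1 B=3 C=0)
Step 2: fill(A) -> (A=3 B=3 C=0)
Step 3: fill(C) -> (A=3 B=3 C=8)
Step 4: pour(C -> B) -> (A=3 B=4 C=7)
Step 5: pour(B -> C) -> (A=3 B=3 C=8)
Step 6: pour(C -> B) -> (A=3 B=4 C=7)
Step 7: pour(B -> C) -> (A=3 B=3 C=8)
Step 8: empty(A) -> (A=0 B=3 C=8)

Answer: 0 3 8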